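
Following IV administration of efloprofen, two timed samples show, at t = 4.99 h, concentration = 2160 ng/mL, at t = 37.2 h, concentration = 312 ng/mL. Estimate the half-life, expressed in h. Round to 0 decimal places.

k = ln(C₁/C₂) / (t₂ − t₁) = ln(2160/312) / (37.2 − 4.99)
  = 1.935 / 32.21 = 0.06007 h⁻¹
t½ = ln2 / k = 0.693147 / 0.06007 = 11.54 h

12 h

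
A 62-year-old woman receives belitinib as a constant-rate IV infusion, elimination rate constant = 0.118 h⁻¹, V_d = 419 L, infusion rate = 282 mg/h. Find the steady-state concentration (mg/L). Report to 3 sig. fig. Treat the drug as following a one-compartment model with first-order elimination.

5.70 mg/L

CL = k × Vd = 0.1180 × 419 = 49.44 L/h
At steady state Css = R₀ / CL = 282 / 49.44 = 5.704 mg/L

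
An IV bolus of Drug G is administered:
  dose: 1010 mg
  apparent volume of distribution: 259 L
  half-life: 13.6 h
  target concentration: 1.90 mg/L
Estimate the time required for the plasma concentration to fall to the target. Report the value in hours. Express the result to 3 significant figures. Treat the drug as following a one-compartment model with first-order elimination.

C₀ = Dose / Vd = 1010 / 259 = 3.900 mg/L
k = ln2 / t½ = 0.693147 / 13.6 = 0.05097 h⁻¹
t = ln(C₀ / C) / k = ln(3.900 / 1.90) / 0.05097
  = ln(2.053) / 0.05097 = 0.7193 / 0.05097 = 14.11 h

14.1 h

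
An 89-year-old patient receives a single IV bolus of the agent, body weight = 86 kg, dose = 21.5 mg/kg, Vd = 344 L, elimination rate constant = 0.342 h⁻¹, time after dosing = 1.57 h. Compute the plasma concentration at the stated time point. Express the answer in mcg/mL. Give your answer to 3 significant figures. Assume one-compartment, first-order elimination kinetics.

3.14 mcg/mL

Total dose = 21.5 × 86 = 1849 mg
C₀ = Dose / Vd = 1849 / 344 = 5.375 mg/L
C = C₀ · e^(−k·t) = 5.375 × e^(−0.3420 × 1.57)
  = 5.375 × 0.5845 = 3.142 mg/L
(3.142 mg/L = 3.142 mcg/mL)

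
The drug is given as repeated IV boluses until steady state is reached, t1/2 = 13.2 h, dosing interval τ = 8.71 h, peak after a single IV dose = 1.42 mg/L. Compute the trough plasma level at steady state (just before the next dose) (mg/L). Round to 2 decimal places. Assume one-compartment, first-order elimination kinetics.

k = ln2 / t½ = 0.693147 / 13.2 = 0.05251 h⁻¹
e^(−kτ) = e^(−0.05251 × 8.71) = 0.6330
Accumulation ratio R = 1 / (1 − e^(−kτ)) = 1 / (1 − 0.6330) = 2.725
Steady-state trough = C₀ × R × e^(−kτ) = 1.42 × 2.725 × 0.6330 = 2.449 mg/L

2.45 mg/L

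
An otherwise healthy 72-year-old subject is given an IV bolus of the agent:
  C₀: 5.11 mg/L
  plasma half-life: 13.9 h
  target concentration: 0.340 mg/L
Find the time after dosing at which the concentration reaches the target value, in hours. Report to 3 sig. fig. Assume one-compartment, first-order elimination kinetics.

k = ln2 / t½ = 0.693147 / 13.9 = 0.04987 h⁻¹
t = ln(C₀ / C) / k = ln(5.110 / 0.340) / 0.04987
  = ln(15.03) / 0.04987 = 2.710 / 0.04987 = 54.34 h

54.3 h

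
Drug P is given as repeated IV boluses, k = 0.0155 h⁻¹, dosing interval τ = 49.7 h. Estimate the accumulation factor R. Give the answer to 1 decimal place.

1.9

e^(−kτ) = e^(−0.01550 × 49.7) = 0.4629
Accumulation ratio R = 1 / (1 − e^(−kτ)) = 1 / (1 − 0.4629) = 1.862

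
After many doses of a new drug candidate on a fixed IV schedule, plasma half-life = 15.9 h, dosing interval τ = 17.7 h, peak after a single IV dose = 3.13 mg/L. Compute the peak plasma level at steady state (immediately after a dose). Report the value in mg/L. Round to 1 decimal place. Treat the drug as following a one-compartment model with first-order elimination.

k = ln2 / t½ = 0.693147 / 15.9 = 0.04359 h⁻¹
e^(−kτ) = e^(−0.04359 × 17.7) = 0.4623
Accumulation ratio R = 1 / (1 − e^(−kτ)) = 1 / (1 − 0.4623) = 1.860
Steady-state peak = C₀ × R = 3.13 × 1.860 = 5.822 mg/L

5.8 mg/L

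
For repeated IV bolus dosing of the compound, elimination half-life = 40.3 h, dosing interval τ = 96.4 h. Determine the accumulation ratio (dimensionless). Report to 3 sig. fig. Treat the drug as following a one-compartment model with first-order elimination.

k = ln2 / t½ = 0.693147 / 40.3 = 0.01720 h⁻¹
e^(−kτ) = e^(−0.01720 × 96.4) = 0.1905
Accumulation ratio R = 1 / (1 − e^(−kτ)) = 1 / (1 − 0.1905) = 1.235

1.24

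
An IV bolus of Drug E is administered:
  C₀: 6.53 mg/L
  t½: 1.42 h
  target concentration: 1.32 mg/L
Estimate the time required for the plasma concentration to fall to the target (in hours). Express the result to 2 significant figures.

3.3 h

k = ln2 / t½ = 0.693147 / 1.42 = 0.4881 h⁻¹
t = ln(C₀ / C) / k = ln(6.530 / 1.32) / 0.4881
  = ln(4.947) / 0.4881 = 1.599 / 0.4881 = 3.276 h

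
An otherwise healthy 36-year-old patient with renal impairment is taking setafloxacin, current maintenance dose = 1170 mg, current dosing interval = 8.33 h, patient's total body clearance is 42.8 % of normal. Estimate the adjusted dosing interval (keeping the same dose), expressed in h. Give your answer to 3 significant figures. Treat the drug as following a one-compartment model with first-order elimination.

19.5 h

To keep the same average steady-state level, dosing rate must scale with clearance.
CL ratio = 42.8 / 100 = 0.4280
New interval (same dose) = 8.33 / 0.4280 = 19.46 h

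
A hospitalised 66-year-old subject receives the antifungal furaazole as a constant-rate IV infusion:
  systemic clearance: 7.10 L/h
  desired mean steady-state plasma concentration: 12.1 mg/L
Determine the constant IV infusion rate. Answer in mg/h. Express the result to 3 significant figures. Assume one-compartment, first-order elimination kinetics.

85.9 mg/h

At steady state, infusion rate R₀ = Css × CL = 12.1 × 7.100 = 85.91 mg/h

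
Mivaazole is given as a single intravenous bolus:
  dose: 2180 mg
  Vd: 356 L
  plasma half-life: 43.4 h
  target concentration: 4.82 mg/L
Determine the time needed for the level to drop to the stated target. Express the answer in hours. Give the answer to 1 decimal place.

15.0 h

C₀ = Dose / Vd = 2180 / 356 = 6.124 mg/L
k = ln2 / t½ = 0.693147 / 43.4 = 0.01597 h⁻¹
t = ln(C₀ / C) / k = ln(6.124 / 4.82) / 0.01597
  = ln(1.271) / 0.01597 = 0.2398 / 0.01597 = 15.02 h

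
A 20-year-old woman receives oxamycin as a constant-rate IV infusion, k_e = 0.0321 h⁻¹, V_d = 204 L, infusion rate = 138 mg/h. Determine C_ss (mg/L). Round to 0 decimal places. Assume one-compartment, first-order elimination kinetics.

21 mg/L

CL = k × Vd = 0.03210 × 204 = 6.548 L/h
At steady state Css = R₀ / CL = 138 / 6.548 = 21.08 mg/L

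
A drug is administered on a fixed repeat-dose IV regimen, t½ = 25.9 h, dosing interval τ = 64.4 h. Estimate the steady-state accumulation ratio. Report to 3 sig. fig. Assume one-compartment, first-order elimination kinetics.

1.22

k = ln2 / t½ = 0.693147 / 25.9 = 0.02676 h⁻¹
e^(−kτ) = e^(−0.02676 × 64.4) = 0.1785
Accumulation ratio R = 1 / (1 − e^(−kτ)) = 1 / (1 − 0.1785) = 1.217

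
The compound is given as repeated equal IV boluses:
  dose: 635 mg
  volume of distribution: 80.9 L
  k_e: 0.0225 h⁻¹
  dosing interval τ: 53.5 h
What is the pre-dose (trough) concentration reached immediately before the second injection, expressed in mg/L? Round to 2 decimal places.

C₀ per dose = Dose / Vd = 635 / 80.9 = 7.849 mg/L
Fraction remaining after one interval: r = e^(−kτ) = e^(−0.02250 × 53.5) = 0.3001
Before dose 2, 1 dose has been given (aged 1τ).
C_trough = C₀ × r = 7.849 × 0.3001 = 2.355 mg/L

2.36 mg/L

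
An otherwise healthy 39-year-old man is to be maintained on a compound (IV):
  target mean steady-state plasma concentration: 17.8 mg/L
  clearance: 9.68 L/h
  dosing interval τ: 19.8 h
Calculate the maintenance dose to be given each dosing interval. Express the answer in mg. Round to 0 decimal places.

At steady state, Dose/τ = Css × CL.
Dose = Css × CL × τ = 17.8 × 9.680 × 19.8 = 3412 mg

3412 mg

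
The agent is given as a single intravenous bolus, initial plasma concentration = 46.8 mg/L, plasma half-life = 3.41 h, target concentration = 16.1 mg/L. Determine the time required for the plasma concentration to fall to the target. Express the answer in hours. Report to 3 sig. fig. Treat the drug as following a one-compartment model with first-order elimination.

k = ln2 / t½ = 0.693147 / 3.41 = 0.2033 h⁻¹
t = ln(C₀ / C) / k = ln(46.80 / 16.1) / 0.2033
  = ln(2.907) / 0.2033 = 1.067 / 0.2033 = 5.248 h

5.25 h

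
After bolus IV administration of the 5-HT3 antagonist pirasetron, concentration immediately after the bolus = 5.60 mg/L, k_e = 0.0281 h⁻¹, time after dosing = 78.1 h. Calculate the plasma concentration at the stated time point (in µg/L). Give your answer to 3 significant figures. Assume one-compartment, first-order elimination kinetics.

C = C₀ · e^(−k·t) = 5.600 × e^(−0.02810 × 78.1)
  = 5.600 × 0.1114 = 0.6238 mg/L
Convert: 0.6238 mg/L × 1000 = 623.8 µg/L

624 µg/L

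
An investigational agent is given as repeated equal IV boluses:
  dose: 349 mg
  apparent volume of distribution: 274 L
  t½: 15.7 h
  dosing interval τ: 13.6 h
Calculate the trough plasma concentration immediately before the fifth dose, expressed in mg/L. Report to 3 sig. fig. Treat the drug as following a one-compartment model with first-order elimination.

C₀ per dose = Dose / Vd = 349 / 274 = 1.274 mg/L
k = ln2 / t½ = 0.693147 / 15.7 = 0.04415 h⁻¹
Fraction remaining after one interval: r = e^(−kτ) = e^(−0.04415 × 13.6) = 0.5486
Before dose 5, 4 doses have been given (aged 1τ, 2τ, 3τ, 4τ).
C_trough = C₀ × (r + r² + … + r^4) = C₀ × r(1−r^4)/(1−r)
        = 1.274 × 0.5486 × (1 − 0.09058) / (1 − 0.5486) = 1.408 mg/L

1.41 mg/L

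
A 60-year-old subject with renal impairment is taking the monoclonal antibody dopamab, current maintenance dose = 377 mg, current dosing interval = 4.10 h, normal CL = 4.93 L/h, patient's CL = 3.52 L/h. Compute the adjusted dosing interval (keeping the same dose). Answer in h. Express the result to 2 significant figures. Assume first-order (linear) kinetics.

5.7 h

To keep the same average steady-state level, dosing rate must scale with clearance.
CL ratio = 3.52 / 4.93 = 0.7140
New interval (same dose) = 4.10 / 0.7140 = 5.742 h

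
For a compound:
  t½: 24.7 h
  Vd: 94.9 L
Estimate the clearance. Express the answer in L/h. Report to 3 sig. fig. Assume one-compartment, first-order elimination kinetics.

2.66 L/h

k = ln2 / t½ = 0.693147 / 24.7 = 0.02806 h⁻¹
CL = k × Vd = 0.02806 × 94.9 = 2.663 L/h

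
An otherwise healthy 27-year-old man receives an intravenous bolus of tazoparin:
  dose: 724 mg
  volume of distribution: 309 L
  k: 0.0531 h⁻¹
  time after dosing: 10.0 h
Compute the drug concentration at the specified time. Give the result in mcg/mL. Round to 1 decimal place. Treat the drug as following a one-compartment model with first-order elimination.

C₀ = Dose / Vd = 724.0 / 309 = 2.343 mg/L
C = C₀ · e^(−k·t) = 2.343 × e^(−0.05310 × 10.0)
  = 2.343 × 0.5880 = 1.378 mg/L
(1.378 mg/L = 1.378 mcg/mL)

1.4 mcg/mL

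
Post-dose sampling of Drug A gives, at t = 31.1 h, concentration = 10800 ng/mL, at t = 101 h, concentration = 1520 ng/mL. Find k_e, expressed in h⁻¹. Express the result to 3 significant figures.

k = ln(C₁/C₂) / (t₂ − t₁) = ln(10800/1520) / (101 − 31.1)
  = 1.961 / 69.90 = 0.02805 h⁻¹

0.0281 h⁻¹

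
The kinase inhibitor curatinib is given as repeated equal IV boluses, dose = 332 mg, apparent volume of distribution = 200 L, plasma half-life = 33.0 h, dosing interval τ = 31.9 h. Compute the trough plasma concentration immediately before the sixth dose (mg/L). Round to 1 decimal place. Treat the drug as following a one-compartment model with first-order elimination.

1.7 mg/L

C₀ per dose = Dose / Vd = 332 / 200 = 1.660 mg/L
k = ln2 / t½ = 0.693147 / 33.0 = 0.02100 h⁻¹
Fraction remaining after one interval: r = e^(−kτ) = e^(−0.02100 × 31.9) = 0.5118
Before dose 6, 5 doses have been given (aged 1τ, 2τ, 3τ, 4τ, 5τ).
C_trough = C₀ × (r + r² + … + r^5) = C₀ × r(1−r^5)/(1−r)
        = 1.660 × 0.5118 × (1 − 0.03512) / (1 − 0.5118) = 1.679 mg/L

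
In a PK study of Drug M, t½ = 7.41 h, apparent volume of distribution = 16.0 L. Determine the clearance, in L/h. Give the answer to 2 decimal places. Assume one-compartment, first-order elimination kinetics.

k = ln2 / t½ = 0.693147 / 7.41 = 0.09354 h⁻¹
CL = k × Vd = 0.09354 × 16.0 = 1.497 L/h

1.50 L/h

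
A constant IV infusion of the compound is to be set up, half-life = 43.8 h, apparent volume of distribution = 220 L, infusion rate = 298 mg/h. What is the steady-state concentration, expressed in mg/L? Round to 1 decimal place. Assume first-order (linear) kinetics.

85.6 mg/L

k = ln2 / t½ = 0.693147 / 43.8 = 0.01583 h⁻¹
CL = k × Vd = 0.01583 × 220 = 3.483 L/h
At steady state Css = R₀ / CL = 298 / 3.483 = 85.56 mg/L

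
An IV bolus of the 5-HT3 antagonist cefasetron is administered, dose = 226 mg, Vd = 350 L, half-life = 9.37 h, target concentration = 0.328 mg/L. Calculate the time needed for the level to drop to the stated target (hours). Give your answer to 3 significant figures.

9.16 h

C₀ = Dose / Vd = 226.0 / 350 = 0.6457 mg/L
k = ln2 / t½ = 0.693147 / 9.37 = 0.07398 h⁻¹
t = ln(C₀ / C) / k = ln(0.6457 / 0.328) / 0.07398
  = ln(1.969) / 0.07398 = 0.6775 / 0.07398 = 9.158 h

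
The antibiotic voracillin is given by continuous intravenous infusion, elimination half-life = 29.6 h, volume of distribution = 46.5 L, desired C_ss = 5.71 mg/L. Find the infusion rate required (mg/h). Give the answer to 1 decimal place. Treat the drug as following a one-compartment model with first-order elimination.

6.2 mg/h

k = ln2 / t½ = 0.693147 / 29.6 = 0.02342 h⁻¹
CL = k × Vd = 0.02342 × 46.5 = 1.089 L/h
At steady state, infusion rate R₀ = Css × CL = 5.71 × 1.089 = 6.218 mg/h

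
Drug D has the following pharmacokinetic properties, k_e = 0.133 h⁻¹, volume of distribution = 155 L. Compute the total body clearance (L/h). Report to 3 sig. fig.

CL = k × Vd = 0.133 × 155 = 20.62 L/h

20.6 L/h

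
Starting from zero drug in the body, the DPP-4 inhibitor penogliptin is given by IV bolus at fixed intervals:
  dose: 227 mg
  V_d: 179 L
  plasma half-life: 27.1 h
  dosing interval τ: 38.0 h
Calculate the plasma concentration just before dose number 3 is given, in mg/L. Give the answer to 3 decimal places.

C₀ per dose = Dose / Vd = 227 / 179 = 1.268 mg/L
k = ln2 / t½ = 0.693147 / 27.1 = 0.02558 h⁻¹
Fraction remaining after one interval: r = e^(−kτ) = e^(−0.02558 × 38.0) = 0.3783
Before dose 3, 2 doses have been given (aged 1τ, 2τ).
C_trough = C₀ × (r + r²) = 1.268 × (0.3783 + 0.1431) = 0.6611 mg/L

0.661 mg/L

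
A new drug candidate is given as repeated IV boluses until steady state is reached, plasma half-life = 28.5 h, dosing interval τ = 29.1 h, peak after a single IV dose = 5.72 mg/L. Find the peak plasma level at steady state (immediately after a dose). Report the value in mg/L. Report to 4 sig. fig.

k = ln2 / t½ = 0.693147 / 28.5 = 0.02432 h⁻¹
e^(−kτ) = e^(−0.02432 × 29.1) = 0.4928
Accumulation ratio R = 1 / (1 − e^(−kτ)) = 1 / (1 − 0.4928) = 1.972
Steady-state peak = C₀ × R = 5.72 × 1.972 = 11.28 mg/L

11.28 mg/L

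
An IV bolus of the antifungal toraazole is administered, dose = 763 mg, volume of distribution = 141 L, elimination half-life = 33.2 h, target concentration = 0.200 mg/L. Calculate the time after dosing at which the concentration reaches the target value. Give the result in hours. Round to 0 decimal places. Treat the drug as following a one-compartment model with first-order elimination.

C₀ = Dose / Vd = 763.0 / 141 = 5.411 mg/L
k = ln2 / t½ = 0.693147 / 33.2 = 0.02088 h⁻¹
t = ln(C₀ / C) / k = ln(5.411 / 0.200) / 0.02088
  = ln(27.06) / 0.02088 = 3.298 / 0.02088 = 158.0 h

158 h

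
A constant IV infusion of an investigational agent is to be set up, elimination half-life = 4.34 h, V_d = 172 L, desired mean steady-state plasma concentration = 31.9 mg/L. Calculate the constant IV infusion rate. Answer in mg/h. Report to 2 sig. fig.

880 mg/h

k = ln2 / t½ = 0.693147 / 4.34 = 0.1597 h⁻¹
CL = k × Vd = 0.1597 × 172 = 27.47 L/h
At steady state, infusion rate R₀ = Css × CL = 31.9 × 27.47 = 876.3 mg/h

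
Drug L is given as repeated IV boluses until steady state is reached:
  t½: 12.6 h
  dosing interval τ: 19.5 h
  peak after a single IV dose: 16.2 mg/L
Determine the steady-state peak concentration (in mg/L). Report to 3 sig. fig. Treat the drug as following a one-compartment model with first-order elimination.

24.6 mg/L

k = ln2 / t½ = 0.693147 / 12.6 = 0.05501 h⁻¹
e^(−kτ) = e^(−0.05501 × 19.5) = 0.3421
Accumulation ratio R = 1 / (1 − e^(−kτ)) = 1 / (1 − 0.3421) = 1.520
Steady-state peak = C₀ × R = 16.2 × 1.520 = 24.62 mg/L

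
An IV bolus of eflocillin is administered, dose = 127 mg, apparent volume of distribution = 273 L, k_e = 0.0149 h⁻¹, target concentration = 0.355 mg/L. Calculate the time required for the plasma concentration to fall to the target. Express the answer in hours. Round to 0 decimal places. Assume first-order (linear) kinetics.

18 h

C₀ = Dose / Vd = 127.0 / 273 = 0.4652 mg/L
t = ln(C₀ / C) / k = ln(0.4652 / 0.355) / 0.01490
  = ln(1.310) / 0.01490 = 0.2700 / 0.01490 = 18.12 h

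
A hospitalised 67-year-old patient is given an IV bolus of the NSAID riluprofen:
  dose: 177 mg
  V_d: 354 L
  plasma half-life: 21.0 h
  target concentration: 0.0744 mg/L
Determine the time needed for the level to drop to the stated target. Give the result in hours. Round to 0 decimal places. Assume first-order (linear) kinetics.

58 h

C₀ = Dose / Vd = 177.0 / 354 = 0.5000 mg/L
k = ln2 / t½ = 0.693147 / 21.0 = 0.03301 h⁻¹
t = ln(C₀ / C) / k = ln(0.5000 / 0.0744) / 0.03301
  = ln(6.720) / 0.03301 = 1.905 / 0.03301 = 57.71 h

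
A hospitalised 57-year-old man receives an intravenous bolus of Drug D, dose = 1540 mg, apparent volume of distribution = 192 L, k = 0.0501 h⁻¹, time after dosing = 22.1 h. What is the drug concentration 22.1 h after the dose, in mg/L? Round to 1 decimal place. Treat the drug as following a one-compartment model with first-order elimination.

C₀ = Dose / Vd = 1540 / 192 = 8.021 mg/L
C = C₀ · e^(−k·t) = 8.021 × e^(−0.05010 × 22.1)
  = 8.021 × 0.3305 = 2.651 mg/L

2.7 mg/L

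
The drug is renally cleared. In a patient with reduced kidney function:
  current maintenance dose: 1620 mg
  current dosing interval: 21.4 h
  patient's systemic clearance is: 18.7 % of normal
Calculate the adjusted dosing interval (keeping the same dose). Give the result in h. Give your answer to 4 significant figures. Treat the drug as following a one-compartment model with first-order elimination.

To keep the same average steady-state level, dosing rate must scale with clearance.
CL ratio = 18.7 / 100 = 0.1870
New interval (same dose) = 21.4 / 0.1870 = 114.4 h

114.4 h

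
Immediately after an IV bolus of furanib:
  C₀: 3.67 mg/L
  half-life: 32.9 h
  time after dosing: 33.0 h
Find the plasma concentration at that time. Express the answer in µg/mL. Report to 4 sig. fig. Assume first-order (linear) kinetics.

k = ln2 / t½ = 0.693147 / 32.9 = 0.02107 h⁻¹
C = C₀ · e^(−k·t) = 3.670 × e^(−0.02107 × 33.0)
  = 3.670 × 0.4989 = 1.831 mg/L
(1.831 mg/L = 1.831 µg/mL)

1.831 µg/mL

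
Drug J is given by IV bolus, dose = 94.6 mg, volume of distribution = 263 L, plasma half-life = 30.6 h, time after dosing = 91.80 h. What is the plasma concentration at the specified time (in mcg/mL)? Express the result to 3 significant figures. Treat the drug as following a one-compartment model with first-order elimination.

0.0450 mcg/mL

C₀ = Dose / Vd = 94.60 / 263 = 0.3597 mg/L
k = ln2 / t½ = 0.693147 / 30.6 = 0.02265 h⁻¹
t / t½ = 91.80 / 30.6 = 3 half-lives
C = C₀ × (1/2)^3 = 0.3597 × 0.1250 = 0.04496 mg/L
(0.04496 mg/L = 0.04496 mcg/mL)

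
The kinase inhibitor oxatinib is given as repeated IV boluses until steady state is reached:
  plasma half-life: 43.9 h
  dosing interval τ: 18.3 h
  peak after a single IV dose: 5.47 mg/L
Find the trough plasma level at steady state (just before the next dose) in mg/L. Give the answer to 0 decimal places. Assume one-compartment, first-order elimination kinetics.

16 mg/L

k = ln2 / t½ = 0.693147 / 43.9 = 0.01579 h⁻¹
e^(−kτ) = e^(−0.01579 × 18.3) = 0.7490
Accumulation ratio R = 1 / (1 − e^(−kτ)) = 1 / (1 − 0.7490) = 3.984
Steady-state trough = C₀ × R × e^(−kτ) = 5.47 × 3.984 × 0.7490 = 16.32 mg/L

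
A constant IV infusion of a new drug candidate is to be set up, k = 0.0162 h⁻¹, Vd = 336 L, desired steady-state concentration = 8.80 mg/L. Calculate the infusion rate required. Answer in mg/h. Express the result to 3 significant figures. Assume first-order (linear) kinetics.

47.9 mg/h

CL = k × Vd = 0.01620 × 336 = 5.443 L/h
At steady state, infusion rate R₀ = Css × CL = 8.80 × 5.443 = 47.90 mg/h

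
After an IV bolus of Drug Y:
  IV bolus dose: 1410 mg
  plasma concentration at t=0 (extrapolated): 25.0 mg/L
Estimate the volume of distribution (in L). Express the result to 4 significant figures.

Vd = Dose / C₀ = 1410 / 25.0 = 56.40 L

56.40 L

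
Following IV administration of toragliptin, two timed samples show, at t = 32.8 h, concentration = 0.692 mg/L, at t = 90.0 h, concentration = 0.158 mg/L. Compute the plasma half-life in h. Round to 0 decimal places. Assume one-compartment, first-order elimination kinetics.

27 h

k = ln(C₁/C₂) / (t₂ − t₁) = ln(0.692/0.158) / (90.0 − 32.8)
  = 1.477 / 57.20 = 0.02582 h⁻¹
t½ = ln2 / k = 0.693147 / 0.02582 = 26.85 h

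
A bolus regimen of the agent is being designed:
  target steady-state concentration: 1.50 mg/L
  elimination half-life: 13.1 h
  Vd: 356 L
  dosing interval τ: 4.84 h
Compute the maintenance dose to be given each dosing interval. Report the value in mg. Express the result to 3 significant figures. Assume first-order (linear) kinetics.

137 mg

k = ln2 / t½ = 0.693147 / 13.1 = 0.05291 h⁻¹
CL = k × Vd = 0.05291 × 356 = 18.84 L/h
At steady state, Dose/τ = Css × CL.
Dose = Css × CL × τ = 1.50 × 18.84 × 4.84 = 136.8 mg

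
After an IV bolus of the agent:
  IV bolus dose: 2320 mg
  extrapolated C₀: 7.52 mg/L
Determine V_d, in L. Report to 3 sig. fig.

Vd = Dose / C₀ = 2320 / 7.52 = 308.5 L

309 L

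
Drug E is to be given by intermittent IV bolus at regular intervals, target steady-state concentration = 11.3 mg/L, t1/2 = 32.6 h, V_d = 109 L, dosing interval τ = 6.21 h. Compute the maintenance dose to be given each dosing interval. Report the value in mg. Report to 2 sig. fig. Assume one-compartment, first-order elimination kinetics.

160 mg

k = ln2 / t½ = 0.693147 / 32.6 = 0.02126 h⁻¹
CL = k × Vd = 0.02126 × 109 = 2.317 L/h
At steady state, Dose/τ = Css × CL.
Dose = Css × CL × τ = 11.3 × 2.317 × 6.21 = 162.6 mg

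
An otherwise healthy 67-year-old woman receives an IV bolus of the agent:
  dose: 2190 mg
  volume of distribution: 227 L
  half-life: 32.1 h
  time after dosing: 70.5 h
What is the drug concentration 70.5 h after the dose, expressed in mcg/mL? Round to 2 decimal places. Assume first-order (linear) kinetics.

2.11 mcg/mL

C₀ = Dose / Vd = 2190 / 227 = 9.648 mg/L
k = ln2 / t½ = 0.693147 / 32.1 = 0.02159 h⁻¹
C = C₀ · e^(−k·t) = 9.648 × e^(−0.02159 × 70.5)
  = 9.648 × 0.2183 = 2.106 mg/L
(2.106 mg/L = 2.106 mcg/mL)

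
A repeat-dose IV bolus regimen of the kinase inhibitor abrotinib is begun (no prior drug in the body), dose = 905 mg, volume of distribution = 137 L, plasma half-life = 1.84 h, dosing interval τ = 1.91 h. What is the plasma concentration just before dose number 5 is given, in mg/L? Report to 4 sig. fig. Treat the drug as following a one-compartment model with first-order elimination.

5.918 mg/L

C₀ per dose = Dose / Vd = 905 / 137 = 6.606 mg/L
k = ln2 / t½ = 0.693147 / 1.84 = 0.3767 h⁻¹
Fraction remaining after one interval: r = e^(−kτ) = e^(−0.3767 × 1.91) = 0.4870
Before dose 5, 4 doses have been given (aged 1τ, 2τ, 3τ, 4τ).
C_trough = C₀ × (r + r² + … + r^4) = C₀ × r(1−r^4)/(1−r)
        = 6.606 × 0.4870 × (1 − 0.05625) / (1 − 0.4870) = 5.918 mg/L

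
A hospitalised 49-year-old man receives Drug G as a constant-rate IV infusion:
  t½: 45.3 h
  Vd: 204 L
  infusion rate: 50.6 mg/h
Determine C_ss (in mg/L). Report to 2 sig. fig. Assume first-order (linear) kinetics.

16 mg/L

k = ln2 / t½ = 0.693147 / 45.3 = 0.01530 h⁻¹
CL = k × Vd = 0.01530 × 204 = 3.121 L/h
At steady state Css = R₀ / CL = 50.6 / 3.121 = 16.21 mg/L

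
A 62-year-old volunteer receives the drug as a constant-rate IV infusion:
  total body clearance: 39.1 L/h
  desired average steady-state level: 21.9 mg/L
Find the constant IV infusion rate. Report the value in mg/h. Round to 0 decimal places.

856 mg/h

At steady state, infusion rate R₀ = Css × CL = 21.9 × 39.10 = 856.3 mg/h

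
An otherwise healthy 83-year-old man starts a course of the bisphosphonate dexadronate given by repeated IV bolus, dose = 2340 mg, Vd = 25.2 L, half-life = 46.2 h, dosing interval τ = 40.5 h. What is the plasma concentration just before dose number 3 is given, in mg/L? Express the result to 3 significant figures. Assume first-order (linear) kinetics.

78.1 mg/L

C₀ per dose = Dose / Vd = 2340 / 25.2 = 92.86 mg/L
k = ln2 / t½ = 0.693147 / 46.2 = 0.01500 h⁻¹
Fraction remaining after one interval: r = e^(−kτ) = e^(−0.01500 × 40.5) = 0.5447
Before dose 3, 2 doses have been given (aged 1τ, 2τ).
C_trough = C₀ × (r + r²) = 92.86 × (0.5447 + 0.2967) = 78.13 mg/L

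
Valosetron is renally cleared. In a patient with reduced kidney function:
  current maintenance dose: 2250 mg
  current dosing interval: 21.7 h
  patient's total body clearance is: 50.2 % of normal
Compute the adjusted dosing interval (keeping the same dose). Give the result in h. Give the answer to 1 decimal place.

43.2 h

To keep the same average steady-state level, dosing rate must scale with clearance.
CL ratio = 50.2 / 100 = 0.5020
New interval (same dose) = 21.7 / 0.5020 = 43.23 h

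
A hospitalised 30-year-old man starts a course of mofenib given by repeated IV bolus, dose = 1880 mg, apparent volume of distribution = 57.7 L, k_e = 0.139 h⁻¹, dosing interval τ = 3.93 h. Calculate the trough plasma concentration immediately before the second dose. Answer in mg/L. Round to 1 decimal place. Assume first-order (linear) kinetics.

18.9 mg/L

C₀ per dose = Dose / Vd = 1880 / 57.7 = 32.58 mg/L
Fraction remaining after one interval: r = e^(−kτ) = e^(−0.1390 × 3.93) = 0.5791
Before dose 2, 1 dose has been given (aged 1τ).
C_trough = C₀ × r = 32.58 × 0.5791 = 18.87 mg/L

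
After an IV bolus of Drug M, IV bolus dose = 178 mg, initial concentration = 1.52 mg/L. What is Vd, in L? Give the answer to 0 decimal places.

117 L

Vd = Dose / C₀ = 178.0 / 1.52 = 117.1 L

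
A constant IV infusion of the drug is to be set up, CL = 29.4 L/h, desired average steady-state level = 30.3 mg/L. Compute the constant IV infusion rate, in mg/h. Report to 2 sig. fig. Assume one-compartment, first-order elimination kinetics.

At steady state, infusion rate R₀ = Css × CL = 30.3 × 29.40 = 890.8 mg/h

890 mg/h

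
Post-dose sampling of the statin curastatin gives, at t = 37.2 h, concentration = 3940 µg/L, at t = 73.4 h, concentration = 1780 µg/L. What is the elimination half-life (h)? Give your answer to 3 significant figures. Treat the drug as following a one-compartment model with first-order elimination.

k = ln(C₁/C₂) / (t₂ − t₁) = ln(3940/1780) / (73.4 − 37.2)
  = 0.7946 / 36.20 = 0.02195 h⁻¹
t½ = ln2 / k = 0.693147 / 0.02195 = 31.58 h

31.6 h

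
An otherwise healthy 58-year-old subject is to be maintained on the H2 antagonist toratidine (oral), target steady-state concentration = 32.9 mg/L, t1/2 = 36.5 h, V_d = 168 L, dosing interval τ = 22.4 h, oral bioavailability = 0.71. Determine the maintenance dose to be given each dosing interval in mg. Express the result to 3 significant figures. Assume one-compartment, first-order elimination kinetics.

3310 mg

k = ln2 / t½ = 0.693147 / 36.5 = 0.01899 h⁻¹
CL = k × Vd = 0.01899 × 168 = 3.190 L/h
At steady state, F × (Dose/τ) = Css × CL.
Dose = Css × CL × τ / F = 32.9 × 3.190 × 22.4 / 0.71 = 3311 mg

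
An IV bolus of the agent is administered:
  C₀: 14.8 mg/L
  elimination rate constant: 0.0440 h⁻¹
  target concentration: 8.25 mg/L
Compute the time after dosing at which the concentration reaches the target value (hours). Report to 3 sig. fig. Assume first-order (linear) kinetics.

13.3 h

t = ln(C₀ / C) / k = ln(14.80 / 8.25) / 0.04400
  = ln(1.794) / 0.04400 = 0.5844 / 0.04400 = 13.28 h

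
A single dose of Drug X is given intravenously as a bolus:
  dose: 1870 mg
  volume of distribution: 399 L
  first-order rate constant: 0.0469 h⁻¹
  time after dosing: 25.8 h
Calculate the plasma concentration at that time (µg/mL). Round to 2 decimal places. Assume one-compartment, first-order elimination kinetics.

1.40 µg/mL

C₀ = Dose / Vd = 1870 / 399 = 4.687 mg/L
C = C₀ · e^(−k·t) = 4.687 × e^(−0.04690 × 25.8)
  = 4.687 × 0.2982 = 1.398 mg/L
(1.398 mg/L = 1.398 µg/mL)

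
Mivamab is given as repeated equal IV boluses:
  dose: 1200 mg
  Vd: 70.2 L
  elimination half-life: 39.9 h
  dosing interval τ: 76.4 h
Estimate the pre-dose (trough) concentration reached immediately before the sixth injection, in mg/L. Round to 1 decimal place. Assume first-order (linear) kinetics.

C₀ per dose = Dose / Vd = 1200 / 70.2 = 17.09 mg/L
k = ln2 / t½ = 0.693147 / 39.9 = 0.01737 h⁻¹
Fraction remaining after one interval: r = e^(−kτ) = e^(−0.01737 × 76.4) = 0.2653
Before dose 6, 5 doses have been given (aged 1τ, 2τ, 3τ, 4τ, 5τ).
C_trough = C₀ × (r + r² + … + r^5) = C₀ × r(1−r^5)/(1−r)
        = 17.09 × 0.2653 × (1 − 0.001314) / (1 − 0.2653) = 6.163 mg/L

6.2 mg/L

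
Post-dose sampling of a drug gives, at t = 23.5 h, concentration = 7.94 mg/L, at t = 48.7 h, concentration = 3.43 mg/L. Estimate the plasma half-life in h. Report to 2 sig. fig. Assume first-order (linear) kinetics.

21 h

k = ln(C₁/C₂) / (t₂ − t₁) = ln(7.94/3.43) / (48.7 − 23.5)
  = 0.8394 / 25.20 = 0.03331 h⁻¹
t½ = ln2 / k = 0.693147 / 0.03331 = 20.81 h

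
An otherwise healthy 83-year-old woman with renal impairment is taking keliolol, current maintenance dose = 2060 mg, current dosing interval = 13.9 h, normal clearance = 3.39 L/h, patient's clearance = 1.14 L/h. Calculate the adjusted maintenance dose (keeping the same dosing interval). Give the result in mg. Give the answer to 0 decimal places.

693 mg

To keep the same average steady-state level, dosing rate must scale with clearance.
CL ratio = 1.14 / 3.39 = 0.3363
New dose (same interval) = 2060 × 0.3363 = 692.8 mg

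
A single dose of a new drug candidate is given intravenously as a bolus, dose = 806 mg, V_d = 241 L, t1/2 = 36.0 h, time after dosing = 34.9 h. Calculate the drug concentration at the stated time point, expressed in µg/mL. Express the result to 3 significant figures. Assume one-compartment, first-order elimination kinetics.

1.71 µg/mL

C₀ = Dose / Vd = 806.0 / 241 = 3.344 mg/L
k = ln2 / t½ = 0.693147 / 36.0 = 0.01925 h⁻¹
C = C₀ · e^(−k·t) = 3.344 × e^(−0.01925 × 34.9)
  = 3.344 × 0.5108 = 1.708 mg/L
(1.708 mg/L = 1.708 µg/mL)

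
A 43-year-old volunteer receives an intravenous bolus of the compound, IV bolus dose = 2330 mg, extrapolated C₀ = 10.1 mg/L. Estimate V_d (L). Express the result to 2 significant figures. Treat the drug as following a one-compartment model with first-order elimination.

Vd = Dose / C₀ = 2330 / 10.1 = 230.7 L

230 L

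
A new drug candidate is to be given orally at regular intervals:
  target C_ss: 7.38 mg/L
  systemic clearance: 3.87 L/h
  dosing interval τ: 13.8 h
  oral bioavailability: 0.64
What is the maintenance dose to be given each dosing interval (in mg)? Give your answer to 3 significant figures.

616 mg

At steady state, F × (Dose/τ) = Css × CL.
Dose = Css × CL × τ / F = 7.38 × 3.870 × 13.8 / 0.64 = 615.8 mg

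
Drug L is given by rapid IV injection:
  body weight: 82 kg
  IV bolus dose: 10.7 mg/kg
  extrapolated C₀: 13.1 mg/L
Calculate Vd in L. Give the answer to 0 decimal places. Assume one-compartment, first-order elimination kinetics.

67 L

Dose = 10.7 × 82 = 877.4 mg
Vd = Dose / C₀ = 877.4 / 13.1 = 66.98 L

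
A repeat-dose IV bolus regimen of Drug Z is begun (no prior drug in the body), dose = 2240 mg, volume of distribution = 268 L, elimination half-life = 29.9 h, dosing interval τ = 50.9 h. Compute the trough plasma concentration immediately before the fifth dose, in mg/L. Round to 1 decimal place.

C₀ per dose = Dose / Vd = 2240 / 268 = 8.358 mg/L
k = ln2 / t½ = 0.693147 / 29.9 = 0.02318 h⁻¹
Fraction remaining after one interval: r = e^(−kτ) = e^(−0.02318 × 50.9) = 0.3073
Before dose 5, 4 doses have been given (aged 1τ, 2τ, 3τ, 4τ).
C_trough = C₀ × (r + r² + … + r^4) = C₀ × r(1−r^4)/(1−r)
        = 8.358 × 0.3073 × (1 − 0.008918) / (1 − 0.3073) = 3.675 mg/L

3.7 mg/L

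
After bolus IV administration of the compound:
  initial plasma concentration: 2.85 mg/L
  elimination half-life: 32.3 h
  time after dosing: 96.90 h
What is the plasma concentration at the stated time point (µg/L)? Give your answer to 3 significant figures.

356 µg/L

k = ln2 / t½ = 0.693147 / 32.3 = 0.02146 h⁻¹
t / t½ = 96.90 / 32.3 = 3 half-lives
C = C₀ × (1/2)^3 = 2.850 × 0.1250 = 0.3563 mg/L
Convert: 0.3563 mg/L × 1000 = 356.3 µg/L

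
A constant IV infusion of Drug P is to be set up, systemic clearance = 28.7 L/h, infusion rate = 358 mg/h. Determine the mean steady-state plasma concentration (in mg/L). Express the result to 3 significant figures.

At steady state Css = R₀ / CL = 358 / 28.70 = 12.47 mg/L

12.5 mg/L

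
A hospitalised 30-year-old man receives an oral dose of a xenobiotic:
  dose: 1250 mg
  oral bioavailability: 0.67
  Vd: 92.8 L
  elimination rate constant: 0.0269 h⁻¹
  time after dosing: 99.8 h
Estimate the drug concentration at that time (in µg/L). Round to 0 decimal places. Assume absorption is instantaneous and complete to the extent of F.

616 µg/L

Amount reaching circulation = F × Dose = 0.67 × 1250 = 837.5 mg
C₀ = F·Dose / Vd = 837.5 / 92.8 = 9.025 mg/L
C = C₀ · e^(−k·t) = 9.025 × e^(−0.02690 × 99.8)
  = 9.025 × 0.06825 = 0.6160 mg/L
Convert: 0.6160 mg/L × 1000 = 616.0 µg/L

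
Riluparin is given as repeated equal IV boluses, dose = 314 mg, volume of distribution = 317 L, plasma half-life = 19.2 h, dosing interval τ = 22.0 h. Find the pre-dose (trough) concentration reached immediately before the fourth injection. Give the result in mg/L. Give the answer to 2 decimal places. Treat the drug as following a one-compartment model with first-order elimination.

C₀ per dose = Dose / Vd = 314 / 317 = 0.9905 mg/L
k = ln2 / t½ = 0.693147 / 19.2 = 0.03610 h⁻¹
Fraction remaining after one interval: r = e^(−kτ) = e^(−0.03610 × 22.0) = 0.4519
Before dose 4, 3 doses have been given (aged 1τ, 2τ, 3τ).
C_trough = C₀ × (r + r² + … + r^3) = C₀ × r(1−r^3)/(1−r)
        = 0.9905 × 0.4519 × (1 − 0.09228) / (1 − 0.4519) = 0.7413 mg/L

0.74 mg/L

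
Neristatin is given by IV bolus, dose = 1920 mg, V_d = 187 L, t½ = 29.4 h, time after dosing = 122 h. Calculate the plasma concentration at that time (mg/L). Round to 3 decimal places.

C₀ = Dose / Vd = 1920 / 187 = 10.27 mg/L
k = ln2 / t½ = 0.693147 / 29.4 = 0.02358 h⁻¹
C = C₀ · e^(−k·t) = 10.27 × e^(−0.02358 × 122)
  = 10.27 × 0.05632 = 0.5784 mg/L

0.578 mg/L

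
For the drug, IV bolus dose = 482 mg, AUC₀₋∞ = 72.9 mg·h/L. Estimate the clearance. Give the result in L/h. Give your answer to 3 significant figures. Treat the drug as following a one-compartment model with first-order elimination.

6.61 L/h

CL = Dose / AUC = 482 / 72.9 = 6.612 L/h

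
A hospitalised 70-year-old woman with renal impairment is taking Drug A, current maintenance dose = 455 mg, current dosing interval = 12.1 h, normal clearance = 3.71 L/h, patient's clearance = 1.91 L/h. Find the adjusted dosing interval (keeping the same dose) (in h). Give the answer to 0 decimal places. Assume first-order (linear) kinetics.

24 h

To keep the same average steady-state level, dosing rate must scale with clearance.
CL ratio = 1.91 / 3.71 = 0.5148
New interval (same dose) = 12.1 / 0.5148 = 23.50 h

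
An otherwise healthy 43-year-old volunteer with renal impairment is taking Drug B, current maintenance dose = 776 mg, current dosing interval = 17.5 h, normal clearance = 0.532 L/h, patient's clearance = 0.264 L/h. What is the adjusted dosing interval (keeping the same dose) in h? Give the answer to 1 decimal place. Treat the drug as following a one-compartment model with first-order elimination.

To keep the same average steady-state level, dosing rate must scale with clearance.
CL ratio = 0.264 / 0.532 = 0.4962
New interval (same dose) = 17.5 / 0.4962 = 35.27 h

35.3 h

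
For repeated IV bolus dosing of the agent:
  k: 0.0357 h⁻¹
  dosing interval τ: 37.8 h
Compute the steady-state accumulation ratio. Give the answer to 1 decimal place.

1.4

e^(−kτ) = e^(−0.03570 × 37.8) = 0.2594
Accumulation ratio R = 1 / (1 − e^(−kτ)) = 1 / (1 − 0.2594) = 1.350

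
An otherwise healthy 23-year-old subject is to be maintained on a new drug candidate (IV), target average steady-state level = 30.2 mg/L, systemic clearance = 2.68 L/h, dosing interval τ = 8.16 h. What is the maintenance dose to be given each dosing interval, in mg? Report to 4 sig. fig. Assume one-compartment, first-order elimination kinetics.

At steady state, Dose/τ = Css × CL.
Dose = Css × CL × τ = 30.2 × 2.680 × 8.16 = 660.4 mg

660.4 mg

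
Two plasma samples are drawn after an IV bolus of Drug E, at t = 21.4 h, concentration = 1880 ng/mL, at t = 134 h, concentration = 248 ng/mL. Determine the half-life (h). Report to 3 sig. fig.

38.5 h

k = ln(C₁/C₂) / (t₂ − t₁) = ln(1880/248) / (134 − 21.4)
  = 2.026 / 112.6 = 0.01799 h⁻¹
t½ = ln2 / k = 0.693147 / 0.01799 = 38.53 h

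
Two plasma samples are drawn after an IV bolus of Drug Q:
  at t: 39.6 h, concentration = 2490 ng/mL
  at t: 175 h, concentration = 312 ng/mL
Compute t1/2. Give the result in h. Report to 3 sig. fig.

45.2 h

k = ln(C₁/C₂) / (t₂ − t₁) = ln(2490/312) / (175 − 39.6)
  = 2.077 / 135.4 = 0.01534 h⁻¹
t½ = ln2 / k = 0.693147 / 0.01534 = 45.19 h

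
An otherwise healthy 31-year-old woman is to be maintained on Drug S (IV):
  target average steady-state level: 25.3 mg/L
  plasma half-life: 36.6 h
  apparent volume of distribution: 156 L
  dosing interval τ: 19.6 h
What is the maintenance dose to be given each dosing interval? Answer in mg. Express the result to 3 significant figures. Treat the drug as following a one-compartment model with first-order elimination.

1470 mg

k = ln2 / t½ = 0.693147 / 36.6 = 0.01894 h⁻¹
CL = k × Vd = 0.01894 × 156 = 2.955 L/h
At steady state, Dose/τ = Css × CL.
Dose = Css × CL × τ = 25.3 × 2.955 × 19.6 = 1465 mg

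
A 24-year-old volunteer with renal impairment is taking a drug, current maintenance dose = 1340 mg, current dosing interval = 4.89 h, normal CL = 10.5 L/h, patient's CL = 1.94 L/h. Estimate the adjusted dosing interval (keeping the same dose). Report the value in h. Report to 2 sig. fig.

To keep the same average steady-state level, dosing rate must scale with clearance.
CL ratio = 1.94 / 10.5 = 0.1848
New interval (same dose) = 4.89 / 0.1848 = 26.46 h

26 h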